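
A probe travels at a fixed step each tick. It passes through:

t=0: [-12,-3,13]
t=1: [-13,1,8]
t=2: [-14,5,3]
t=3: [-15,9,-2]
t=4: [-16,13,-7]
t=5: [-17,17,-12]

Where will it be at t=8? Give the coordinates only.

[-20,29,-27]

Each step adds [-1,+4,-5] to the position.
step 6: [-17,17,-12] + [-1,+4,-5] → [-18,21,-17]
step 7: [-18,21,-17] + [-1,+4,-5] → [-19,25,-22]
step 8: [-19,25,-22] + [-1,+4,-5] → [-20,29,-27]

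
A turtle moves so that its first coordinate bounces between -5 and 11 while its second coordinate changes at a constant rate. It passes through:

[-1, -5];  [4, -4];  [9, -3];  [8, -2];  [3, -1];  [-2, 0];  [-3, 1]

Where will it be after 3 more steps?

The first coordinate reflects between -5 and 11, moving 5 per step.
  step 7: -3 → 2
  step 8: 2 → 7
  step 9: 7 → 10
The second coordinate changes by +1 each step: at step 9 it is 4.

[10, 4]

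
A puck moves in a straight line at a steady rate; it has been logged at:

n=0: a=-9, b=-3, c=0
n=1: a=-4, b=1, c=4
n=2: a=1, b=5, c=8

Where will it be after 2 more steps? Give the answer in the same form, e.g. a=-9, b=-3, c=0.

a=11, b=13, c=16

The position changes by (+5, +4, +4) every step.
step 3: a=1, b=5, c=8 + (+5, +4, +4) → a=6, b=9, c=12
step 4: a=6, b=9, c=12 + (+5, +4, +4) → a=11, b=13, c=16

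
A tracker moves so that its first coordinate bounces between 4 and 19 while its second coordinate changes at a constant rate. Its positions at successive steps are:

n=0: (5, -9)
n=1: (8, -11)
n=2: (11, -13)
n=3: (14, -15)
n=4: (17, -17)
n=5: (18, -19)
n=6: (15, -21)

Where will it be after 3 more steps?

The first coordinate travels 3 per step and bounces off the walls at 4 and 19.
  step 7: 15 → 12
  step 8: 12 → 9
  step 9: 9 → 6
The second coordinate changes by -2 each step: at step 9 it is -27.

(6, -27)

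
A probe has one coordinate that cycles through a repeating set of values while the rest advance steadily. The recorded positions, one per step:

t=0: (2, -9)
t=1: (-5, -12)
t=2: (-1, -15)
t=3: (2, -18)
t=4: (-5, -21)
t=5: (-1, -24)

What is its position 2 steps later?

First: cycles through 2, -5, -1 every 3 steps. Step 7 lands at position 1 of the cycle → -5.
Second: linear, -3 per step → -30 at step 7.

(-5, -30)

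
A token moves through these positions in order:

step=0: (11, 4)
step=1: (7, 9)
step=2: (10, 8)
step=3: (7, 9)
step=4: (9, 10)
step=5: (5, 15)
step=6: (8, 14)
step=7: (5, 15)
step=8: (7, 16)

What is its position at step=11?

Step-to-step displacements: (-4, +5), (+3, -1), (-3, +1), (+2, +1), (-4, +5), (+3, -1), (-3, +1), (+2, +1) — a repeating cycle of length 4.
step 9: apply (-4, +5) → (3, 21)
step 10: apply (+3, -1) → (6, 20)
step 11: apply (-3, +1) → (3, 21)

(3, 21)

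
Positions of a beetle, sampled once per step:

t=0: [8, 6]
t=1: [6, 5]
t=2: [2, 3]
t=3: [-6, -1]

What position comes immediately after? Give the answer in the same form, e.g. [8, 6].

Step-to-step displacements: [-2, -1], [-4, -2], [-8, -4]; each is 2× the previous.
step 4: [-6, -1] + [-16, -8] → [-22, -9]

[-22, -9]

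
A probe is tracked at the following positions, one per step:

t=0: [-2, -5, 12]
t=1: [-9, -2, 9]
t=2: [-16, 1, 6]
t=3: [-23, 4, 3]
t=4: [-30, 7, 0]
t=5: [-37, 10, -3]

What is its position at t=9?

Each step adds [-7, +3, -3] to the position.
step 6: [-37, 10, -3] + [-7, +3, -3] → [-44, 13, -6]
step 7: [-44, 13, -6] + [-7, +3, -3] → [-51, 16, -9]
step 8: [-51, 16, -9] + [-7, +3, -3] → [-58, 19, -12]
step 9: [-58, 19, -12] + [-7, +3, -3] → [-65, 22, -15]

[-65, 22, -15]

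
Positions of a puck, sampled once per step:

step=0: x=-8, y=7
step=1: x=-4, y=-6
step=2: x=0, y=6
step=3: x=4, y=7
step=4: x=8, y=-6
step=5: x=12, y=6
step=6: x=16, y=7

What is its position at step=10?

x=32, y=-6

X: linear, +4 per step → 32 at step 10.
Y: cycles through 7, -6, 6 every 3 steps. Step 10 lands at position 1 of the cycle → -6.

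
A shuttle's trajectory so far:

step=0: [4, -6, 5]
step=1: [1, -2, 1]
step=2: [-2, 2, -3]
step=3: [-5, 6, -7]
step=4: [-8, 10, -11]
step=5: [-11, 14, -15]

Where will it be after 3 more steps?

The position changes by [-3, +4, -4] every step.
step 6: [-11, 14, -15] + [-3, +4, -4] → [-14, 18, -19]
step 7: [-14, 18, -19] + [-3, +4, -4] → [-17, 22, -23]
step 8: [-17, 22, -23] + [-3, +4, -4] → [-20, 26, -27]

[-20, 26, -27]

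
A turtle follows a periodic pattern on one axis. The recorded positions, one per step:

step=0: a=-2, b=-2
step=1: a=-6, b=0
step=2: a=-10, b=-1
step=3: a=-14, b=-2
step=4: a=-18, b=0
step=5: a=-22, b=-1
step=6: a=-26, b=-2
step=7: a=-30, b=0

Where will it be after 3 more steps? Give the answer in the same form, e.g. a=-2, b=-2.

A: linear, -4 per step → -42 at step 10.
B: cycles through -2, 0, -1 every 3 steps. Step 10 lands at position 1 of the cycle → 0.

a=-42, b=0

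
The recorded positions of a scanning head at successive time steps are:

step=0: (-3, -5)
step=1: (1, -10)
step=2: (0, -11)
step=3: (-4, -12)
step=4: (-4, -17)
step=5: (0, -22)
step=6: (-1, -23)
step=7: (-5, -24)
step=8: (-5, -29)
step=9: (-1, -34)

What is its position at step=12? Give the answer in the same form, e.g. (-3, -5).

Differencing gives (+4, -5), (-1, -1), (-4, -1), (+0, -5), (+4, -5), (-1, -1), (-4, -1), (+0, -5), (+4, -5). This is the pattern (+4, -5), (-1, -1), (-4, -1), (+0, -5) repeated.
step 10: apply (-1, -1) → (-2, -35)
step 11: apply (-4, -1) → (-6, -36)
step 12: apply (+0, -5) → (-6, -41)

(-6, -41)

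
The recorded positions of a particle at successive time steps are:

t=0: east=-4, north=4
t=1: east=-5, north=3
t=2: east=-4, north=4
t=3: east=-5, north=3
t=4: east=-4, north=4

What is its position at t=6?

east=-4, north=4

Consecutive displacements (-1, -1), (+1, +1), (-1, -1), (+1, +1) scale by a factor of -1 each step.
step 5: east=-4, north=4 + (-1, -1) → east=-5, north=3
step 6: east=-5, north=3 + (+1, +1) → east=-4, north=4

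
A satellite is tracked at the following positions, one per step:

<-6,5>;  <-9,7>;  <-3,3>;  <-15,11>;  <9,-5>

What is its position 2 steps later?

<57,-37>

Consecutive displacements <-3,+2>, <+6,-4>, <-12,+8>, <+24,-16> scale by a factor of -2 each step.
step 5: <9,-5> + <-48,+32> → <-39,27>
step 6: <-39,27> + <+96,-64> → <57,-37>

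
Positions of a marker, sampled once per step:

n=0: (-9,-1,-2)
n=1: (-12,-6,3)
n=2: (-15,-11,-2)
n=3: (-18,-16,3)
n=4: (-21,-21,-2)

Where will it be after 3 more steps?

(-30,-36,3)

The first coordinate changes by -3 each step, so at step 7 it is -9 + 7·(-3) = -30.
The second coordinate changes by -5 each step, so at step 7 it is -1 + 7·(-5) = -36.
The third coordinate repeats the cycle [-2, 3] with period 2; step 7 mod 2 = 1, giving 3.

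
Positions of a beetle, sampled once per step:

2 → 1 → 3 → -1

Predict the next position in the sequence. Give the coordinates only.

7

Step-to-step displacements: -1, +2, -4; each is -2× the previous.
step 4: -1 + 8 → 7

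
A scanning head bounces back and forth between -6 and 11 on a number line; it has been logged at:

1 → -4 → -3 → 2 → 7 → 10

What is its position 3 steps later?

-5

The value reflects between -6 and 11, moving 5 per step.
  step 6: 10 → 5
  step 7: 5 → 0
  step 8: 0 → -5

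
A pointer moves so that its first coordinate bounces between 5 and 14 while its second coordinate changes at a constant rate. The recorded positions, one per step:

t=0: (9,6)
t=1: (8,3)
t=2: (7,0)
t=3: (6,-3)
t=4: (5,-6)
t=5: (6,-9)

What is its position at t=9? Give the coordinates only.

The first coordinate reflects between 5 and 14, moving 1 per step.
  step 6: 6 → 7
  step 7: 7 → 8
  step 8: 8 → 9
  step 9: 9 → 10
The second coordinate changes by -3 each step: at step 9 it is -21.

(10,-21)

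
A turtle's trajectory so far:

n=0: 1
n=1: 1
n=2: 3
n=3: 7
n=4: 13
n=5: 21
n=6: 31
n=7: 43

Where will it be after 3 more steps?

Successive displacements: +0, +2, +4, +6, +8, +10, +12 — each changes by +2.
step 8: 43 + 14 → 57
step 9: 57 + 16 → 73
step 10: 73 + 18 → 91

91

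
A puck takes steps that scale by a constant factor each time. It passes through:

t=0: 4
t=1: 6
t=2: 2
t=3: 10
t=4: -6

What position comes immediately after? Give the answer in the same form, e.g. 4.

Consecutive displacements +2, -4, +8, -16 scale by a factor of -2 each step.
step 5: -6 + 32 → 26

26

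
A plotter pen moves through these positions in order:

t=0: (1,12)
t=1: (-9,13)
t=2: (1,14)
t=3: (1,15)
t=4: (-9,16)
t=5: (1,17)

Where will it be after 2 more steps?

(-9,19)

The first coordinate repeats the cycle [1, -9, 1] with period 3; step 7 mod 3 = 1, giving -9.
The second coordinate changes by +1 each step, so at step 7 it is 12 + 7·(1) = 19.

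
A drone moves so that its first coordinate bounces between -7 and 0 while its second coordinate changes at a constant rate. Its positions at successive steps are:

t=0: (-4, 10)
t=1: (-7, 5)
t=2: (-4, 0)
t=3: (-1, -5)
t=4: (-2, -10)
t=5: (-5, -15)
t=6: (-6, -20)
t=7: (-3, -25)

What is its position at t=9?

(-3, -35)

The first coordinate reflects between -7 and 0, moving 3 per step.
  step 8: -3 → 0
  step 9: 0 → -3
The second coordinate changes by -5 each step: at step 9 it is -35.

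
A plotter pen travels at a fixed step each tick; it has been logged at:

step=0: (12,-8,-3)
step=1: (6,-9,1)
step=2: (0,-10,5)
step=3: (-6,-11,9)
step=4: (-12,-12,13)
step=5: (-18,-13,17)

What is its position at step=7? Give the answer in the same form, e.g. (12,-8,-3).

The position changes by (-6,-1,+4) every step.
step 6: (-18,-13,17) + (-6,-1,+4) → (-24,-14,21)
step 7: (-24,-14,21) + (-6,-1,+4) → (-30,-15,25)

(-30,-15,25)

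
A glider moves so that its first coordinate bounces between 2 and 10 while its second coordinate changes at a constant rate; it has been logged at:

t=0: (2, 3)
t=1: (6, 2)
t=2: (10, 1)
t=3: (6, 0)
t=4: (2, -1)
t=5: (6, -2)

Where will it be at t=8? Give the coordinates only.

(2, -5)

The first coordinate reflects between 2 and 10, moving 4 per step.
  step 6: 6 → 10
  step 7: 10 → 6
  step 8: 6 → 2
The second coordinate changes by -1 each step: at step 8 it is -5.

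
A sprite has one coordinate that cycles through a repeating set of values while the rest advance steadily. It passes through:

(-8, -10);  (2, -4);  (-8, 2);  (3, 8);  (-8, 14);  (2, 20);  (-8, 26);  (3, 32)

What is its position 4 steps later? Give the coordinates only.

(3, 56)

The first coordinate repeats the cycle [-8, 2, -8, 3] with period 4; step 11 mod 4 = 3, giving 3.
The second coordinate changes by +6 each step, so at step 11 it is -10 + 11·(6) = 56.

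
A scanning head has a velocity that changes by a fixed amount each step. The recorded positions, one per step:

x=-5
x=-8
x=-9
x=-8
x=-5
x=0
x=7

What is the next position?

x=16

Successive displacements: -3, -1, +1, +3, +5, +7 — each changes by +2.
step 7: 7 + 9 → x=16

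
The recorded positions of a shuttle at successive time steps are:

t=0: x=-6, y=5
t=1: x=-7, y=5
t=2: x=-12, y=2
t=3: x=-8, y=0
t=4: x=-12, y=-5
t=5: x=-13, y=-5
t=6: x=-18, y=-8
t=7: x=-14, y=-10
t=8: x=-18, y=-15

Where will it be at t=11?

x=-20, y=-20

The moves between consecutive positions are (-1,+0), (-5,-3), (+4,-2), (-4,-5), (-1,+0), (-5,-3), (+4,-2), (-4,-5); they repeat the 4-cycle [(-1,+0), (-5,-3), (+4,-2), (-4,-5)].
step 9: apply (-1,+0) → x=-19, y=-15
step 10: apply (-5,-3) → x=-24, y=-18
step 11: apply (+4,-2) → x=-20, y=-20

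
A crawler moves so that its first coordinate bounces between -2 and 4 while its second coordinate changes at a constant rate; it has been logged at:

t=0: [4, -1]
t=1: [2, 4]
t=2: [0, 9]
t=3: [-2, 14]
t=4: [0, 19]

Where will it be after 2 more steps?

[4, 29]

The first coordinate travels 2 per step and bounces off the walls at -2 and 4.
  step 5: 0 → 2
  step 6: 2 → 4
The second coordinate changes by +5 each step: at step 6 it is 29.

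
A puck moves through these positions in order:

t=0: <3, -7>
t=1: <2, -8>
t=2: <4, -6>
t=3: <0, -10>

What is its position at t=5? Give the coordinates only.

Consecutive displacements <-1, -1>, <+2, +2>, <-4, -4> scale by a factor of -2 each step.
step 4: <0, -10> + <+8, +8> → <8, -2>
step 5: <8, -2> + <-16, -16> → <-8, -18>

<-8, -18>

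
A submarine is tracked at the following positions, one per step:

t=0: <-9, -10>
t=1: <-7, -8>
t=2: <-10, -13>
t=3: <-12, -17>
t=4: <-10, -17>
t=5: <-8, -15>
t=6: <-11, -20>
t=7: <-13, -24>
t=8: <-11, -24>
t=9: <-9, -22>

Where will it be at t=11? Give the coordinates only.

<-14, -31>

The moves between consecutive positions are <+2, +2>, <-3, -5>, <-2, -4>, <+2, +0>, <+2, +2>, <-3, -5>, <-2, -4>, <+2, +0>, <+2, +2>; they repeat the 4-cycle [<+2, +2>, <-3, -5>, <-2, -4>, <+2, +0>].
step 10: apply <-3, -5> → <-12, -27>
step 11: apply <-2, -4> → <-14, -31>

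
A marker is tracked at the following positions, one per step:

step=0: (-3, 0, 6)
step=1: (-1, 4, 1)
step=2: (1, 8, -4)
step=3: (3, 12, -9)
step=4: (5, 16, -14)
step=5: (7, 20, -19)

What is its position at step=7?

(11, 28, -29)

Constant displacement of (+2, +4, -5) per step.
step 6: (7, 20, -19) + (+2, +4, -5) → (9, 24, -24)
step 7: (9, 24, -24) + (+2, +4, -5) → (11, 28, -29)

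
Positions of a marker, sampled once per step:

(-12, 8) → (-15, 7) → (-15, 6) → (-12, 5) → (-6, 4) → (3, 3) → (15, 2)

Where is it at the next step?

Taking differences between consecutive positions: (-3, -1), (+0, -1), (+3, -1), (+6, -1), (+9, -1), (+12, -1). These grow by (+3, +0) each step.
step 7: (15, 2) + (+15, -1) → (30, 1)

(30, 1)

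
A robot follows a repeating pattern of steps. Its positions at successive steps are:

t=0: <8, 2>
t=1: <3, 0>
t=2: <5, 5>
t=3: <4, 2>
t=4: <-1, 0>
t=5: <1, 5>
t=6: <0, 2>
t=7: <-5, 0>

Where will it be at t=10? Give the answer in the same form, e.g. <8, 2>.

Differencing gives <-5, -2>, <+2, +5>, <-1, -3>, <-5, -2>, <+2, +5>, <-1, -3>, <-5, -2>. This is the pattern <-5, -2>, <+2, +5>, <-1, -3> repeated.
step 8: apply <+2, +5> → <-3, 5>
step 9: apply <-1, -3> → <-4, 2>
step 10: apply <-5, -2> → <-9, 0>

<-9, 0>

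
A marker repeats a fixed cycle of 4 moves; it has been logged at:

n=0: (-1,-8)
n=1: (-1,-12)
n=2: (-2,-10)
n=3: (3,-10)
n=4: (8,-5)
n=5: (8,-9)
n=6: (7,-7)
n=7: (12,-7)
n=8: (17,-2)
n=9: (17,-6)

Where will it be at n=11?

The moves between consecutive positions are (+0,-4), (-1,+2), (+5,+0), (+5,+5), (+0,-4), (-1,+2), (+5,+0), (+5,+5), (+0,-4); they repeat the 4-cycle [(+0,-4), (-1,+2), (+5,+0), (+5,+5)].
step 10: apply (-1,+2) → (16,-4)
step 11: apply (+5,+0) → (21,-4)

(21,-4)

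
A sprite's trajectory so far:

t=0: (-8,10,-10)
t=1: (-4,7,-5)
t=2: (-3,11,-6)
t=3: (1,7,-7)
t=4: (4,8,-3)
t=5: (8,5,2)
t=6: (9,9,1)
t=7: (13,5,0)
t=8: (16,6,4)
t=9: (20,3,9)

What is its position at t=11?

The moves between consecutive positions are (+4,-3,+5), (+1,+4,-1), (+4,-4,-1), (+3,+1,+4), (+4,-3,+5), (+1,+4,-1), (+4,-4,-1), (+3,+1,+4), (+4,-3,+5); they repeat the 4-cycle [(+4,-3,+5), (+1,+4,-1), (+4,-4,-1), (+3,+1,+4)].
step 10: apply (+1,+4,-1) → (21,7,8)
step 11: apply (+4,-4,-1) → (25,3,7)

(25,3,7)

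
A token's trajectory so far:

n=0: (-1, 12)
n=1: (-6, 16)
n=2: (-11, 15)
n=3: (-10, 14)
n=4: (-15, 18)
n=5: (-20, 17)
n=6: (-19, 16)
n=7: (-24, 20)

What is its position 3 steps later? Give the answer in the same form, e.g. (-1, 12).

(-33, 22)

The moves between consecutive positions are (-5, +4), (-5, -1), (+1, -1), (-5, +4), (-5, -1), (+1, -1), (-5, +4); they repeat the 3-cycle [(-5, +4), (-5, -1), (+1, -1)].
step 8: apply (-5, -1) → (-29, 19)
step 9: apply (+1, -1) → (-28, 18)
step 10: apply (-5, +4) → (-33, 22)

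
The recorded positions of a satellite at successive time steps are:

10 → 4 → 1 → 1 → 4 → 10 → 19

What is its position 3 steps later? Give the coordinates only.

64

Taking differences between consecutive positions: -6, -3, +0, +3, +6, +9. These grow by +3 each step.
step 7: 19 + 12 → 31
step 8: 31 + 15 → 46
step 9: 46 + 18 → 64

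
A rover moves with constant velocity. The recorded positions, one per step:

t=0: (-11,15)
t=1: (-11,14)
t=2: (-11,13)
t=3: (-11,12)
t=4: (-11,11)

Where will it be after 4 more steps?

Each step adds (+0,-1) to the position.
step 5: (-11,11) + (+0,-1) → (-11,10)
step 6: (-11,10) + (+0,-1) → (-11,9)
step 7: (-11,9) + (+0,-1) → (-11,8)
step 8: (-11,8) + (+0,-1) → (-11,7)

(-11,7)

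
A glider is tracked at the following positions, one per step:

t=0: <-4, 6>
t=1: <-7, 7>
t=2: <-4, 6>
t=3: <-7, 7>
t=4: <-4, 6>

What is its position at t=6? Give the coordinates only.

The jumps are <-3, +1>, <+3, -1>, <-3, +1>, <+3, -1> — a geometric progression with ratio -1.
step 5: <-4, 6> + <-3, +1> → <-7, 7>
step 6: <-7, 7> + <+3, -1> → <-4, 6>

<-4, 6>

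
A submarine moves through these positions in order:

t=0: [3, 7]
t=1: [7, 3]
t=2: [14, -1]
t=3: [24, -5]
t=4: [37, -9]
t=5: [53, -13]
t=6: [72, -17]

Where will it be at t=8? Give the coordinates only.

[119, -25]

First differences are [+4, -4], [+7, -4], [+10, -4], [+13, -4], [+16, -4], [+19, -4]; their common second difference is [+3, +0] (constant acceleration).
step 7: [72, -17] + [+22, -4] → [94, -21]
step 8: [94, -21] + [+25, -4] → [119, -25]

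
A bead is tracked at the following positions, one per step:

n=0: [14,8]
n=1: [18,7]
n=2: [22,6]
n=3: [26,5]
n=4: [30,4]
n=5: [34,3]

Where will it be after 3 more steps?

Constant displacement of [+4,-1] per step.
step 6: [34,3] + [+4,-1] → [38,2]
step 7: [38,2] + [+4,-1] → [42,1]
step 8: [42,1] + [+4,-1] → [46,0]

[46,0]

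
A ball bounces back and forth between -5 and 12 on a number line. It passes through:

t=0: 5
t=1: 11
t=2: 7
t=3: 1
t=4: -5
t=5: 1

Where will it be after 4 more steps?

-1

The value travels 6 per step and bounces off the walls at -5 and 12.
  step 6: 1 → 7
  step 7: 7 → 11
  step 8: 11 → 5
  step 9: 5 → -1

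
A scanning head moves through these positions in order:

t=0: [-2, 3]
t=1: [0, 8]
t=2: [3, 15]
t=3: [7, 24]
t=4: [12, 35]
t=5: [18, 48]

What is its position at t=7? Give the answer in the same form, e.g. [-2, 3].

[33, 80]

First differences are [+2, +5], [+3, +7], [+4, +9], [+5, +11], [+6, +13]; their common second difference is [+1, +2] (constant acceleration).
step 6: [18, 48] + [+7, +15] → [25, 63]
step 7: [25, 63] + [+8, +17] → [33, 80]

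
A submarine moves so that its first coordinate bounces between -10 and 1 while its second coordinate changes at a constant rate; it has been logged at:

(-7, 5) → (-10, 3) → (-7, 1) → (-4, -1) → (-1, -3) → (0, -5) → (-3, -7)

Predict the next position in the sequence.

(-6, -9)

The first coordinate travels 3 per step and bounces off the walls at -10 and 1.
  step 7: -3 → -6
The second coordinate changes by -2 each step: at step 7 it is -9.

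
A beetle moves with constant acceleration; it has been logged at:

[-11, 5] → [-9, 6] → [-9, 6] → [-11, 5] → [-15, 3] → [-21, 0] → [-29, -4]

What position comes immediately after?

Successive displacements: [+2, +1], [+0, +0], [-2, -1], [-4, -2], [-6, -3], [-8, -4] — each changes by [-2, -1].
step 7: [-29, -4] + [-10, -5] → [-39, -9]

[-39, -9]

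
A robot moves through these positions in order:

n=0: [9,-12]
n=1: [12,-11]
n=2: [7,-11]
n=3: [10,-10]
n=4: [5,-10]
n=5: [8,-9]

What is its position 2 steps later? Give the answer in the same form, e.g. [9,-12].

[6,-8]

The moves between consecutive positions are [+3,+1], [-5,+0], [+3,+1], [-5,+0], [+3,+1]; they repeat the 2-cycle [[+3,+1], [-5,+0]].
step 6: apply [-5,+0] → [3,-9]
step 7: apply [+3,+1] → [6,-8]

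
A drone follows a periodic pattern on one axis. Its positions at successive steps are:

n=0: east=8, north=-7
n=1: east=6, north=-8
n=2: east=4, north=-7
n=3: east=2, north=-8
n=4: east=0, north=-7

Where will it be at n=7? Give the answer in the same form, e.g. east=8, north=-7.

The east coordinate changes by -2 each step, so at step 7 it is 8 + 7·(-2) = -6.
The north coordinate repeats the cycle [-7, -8] with period 2; step 7 mod 2 = 1, giving -8.

east=-6, north=-8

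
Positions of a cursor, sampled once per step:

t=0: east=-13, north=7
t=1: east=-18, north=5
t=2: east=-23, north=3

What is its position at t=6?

Each step adds (-5, -2) to the position.
step 3: east=-23, north=3 + (-5, -2) → east=-28, north=1
step 4: east=-28, north=1 + (-5, -2) → east=-33, north=-1
step 5: east=-33, north=-1 + (-5, -2) → east=-38, north=-3
step 6: east=-38, north=-3 + (-5, -2) → east=-43, north=-5

east=-43, north=-5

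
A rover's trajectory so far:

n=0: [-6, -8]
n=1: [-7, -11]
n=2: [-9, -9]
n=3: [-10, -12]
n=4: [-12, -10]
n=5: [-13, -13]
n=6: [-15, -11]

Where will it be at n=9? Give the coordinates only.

[-19, -15]

Step-to-step displacements: [-1, -3], [-2, +2], [-1, -3], [-2, +2], [-1, -3], [-2, +2] — a repeating cycle of length 2.
step 7: apply [-1, -3] → [-16, -14]
step 8: apply [-2, +2] → [-18, -12]
step 9: apply [-1, -3] → [-19, -15]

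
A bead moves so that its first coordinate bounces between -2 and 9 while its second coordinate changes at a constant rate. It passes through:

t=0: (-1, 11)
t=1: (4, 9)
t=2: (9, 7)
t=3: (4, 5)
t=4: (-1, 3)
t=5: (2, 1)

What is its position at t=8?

(1, -5)

The first coordinate reflects between -2 and 9, moving 5 per step.
  step 6: 2 → 7
  step 7: 7 → 6
  step 8: 6 → 1
The second coordinate changes by -2 each step: at step 8 it is -5.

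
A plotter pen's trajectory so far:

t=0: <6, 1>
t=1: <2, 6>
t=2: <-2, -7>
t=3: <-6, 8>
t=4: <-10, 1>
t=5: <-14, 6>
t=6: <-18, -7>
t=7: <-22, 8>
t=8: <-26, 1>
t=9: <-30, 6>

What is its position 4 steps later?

<-46, 6>

The first coordinate changes by -4 each step, so at step 13 it is 6 + 13·(-4) = -46.
The second coordinate repeats the cycle [1, 6, -7, 8] with period 4; step 13 mod 4 = 1, giving 6.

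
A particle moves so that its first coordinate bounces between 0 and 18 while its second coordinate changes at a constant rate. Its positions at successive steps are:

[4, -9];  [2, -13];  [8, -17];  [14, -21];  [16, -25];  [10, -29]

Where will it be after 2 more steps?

The first coordinate reflects between 0 and 18, moving 6 per step.
  step 6: 10 → 4
  step 7: 4 → 2
The second coordinate changes by -4 each step: at step 7 it is -37.

[2, -37]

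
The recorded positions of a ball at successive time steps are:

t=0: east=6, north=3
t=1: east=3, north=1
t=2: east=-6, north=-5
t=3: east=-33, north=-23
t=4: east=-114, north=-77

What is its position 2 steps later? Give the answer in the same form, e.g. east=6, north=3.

east=-1086, north=-725

Consecutive displacements (-3, -2), (-9, -6), (-27, -18), (-81, -54) scale by a factor of 3 each step.
step 5: east=-114, north=-77 + (-243, -162) → east=-357, north=-239
step 6: east=-357, north=-239 + (-729, -486) → east=-1086, north=-725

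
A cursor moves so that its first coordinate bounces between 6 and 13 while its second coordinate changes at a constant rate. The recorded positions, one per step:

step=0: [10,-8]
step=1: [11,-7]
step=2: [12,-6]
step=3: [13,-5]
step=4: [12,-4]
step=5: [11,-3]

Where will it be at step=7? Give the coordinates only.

The first coordinate travels 1 per step and bounces off the walls at 6 and 13.
  step 6: 11 → 10
  step 7: 10 → 9
The second coordinate changes by +1 each step: at step 7 it is -1.

[9,-1]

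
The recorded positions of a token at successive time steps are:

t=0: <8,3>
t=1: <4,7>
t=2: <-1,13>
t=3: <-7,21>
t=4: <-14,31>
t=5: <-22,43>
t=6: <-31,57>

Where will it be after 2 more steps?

<-52,91>

Successive displacements: <-4,+4>, <-5,+6>, <-6,+8>, <-7,+10>, <-8,+12>, <-9,+14> — each changes by <-1,+2>.
step 7: <-31,57> + <-10,+16> → <-41,73>
step 8: <-41,73> + <-11,+18> → <-52,91>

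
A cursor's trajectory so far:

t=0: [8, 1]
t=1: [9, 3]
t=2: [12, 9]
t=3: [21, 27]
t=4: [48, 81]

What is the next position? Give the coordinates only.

Consecutive displacements [+1, +2], [+3, +6], [+9, +18], [+27, +54] scale by a factor of 3 each step.
step 5: [48, 81] + [+81, +162] → [129, 243]

[129, 243]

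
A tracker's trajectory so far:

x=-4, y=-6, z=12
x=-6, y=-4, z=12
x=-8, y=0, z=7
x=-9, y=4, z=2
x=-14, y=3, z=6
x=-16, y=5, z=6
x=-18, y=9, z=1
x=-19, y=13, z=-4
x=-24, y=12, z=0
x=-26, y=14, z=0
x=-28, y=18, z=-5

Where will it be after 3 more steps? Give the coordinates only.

The moves between consecutive positions are (-2, +2, +0), (-2, +4, -5), (-1, +4, -5), (-5, -1, +4), (-2, +2, +0), (-2, +4, -5), (-1, +4, -5), (-5, -1, +4), (-2, +2, +0), (-2, +4, -5); they repeat the 4-cycle [(-2, +2, +0), (-2, +4, -5), (-1, +4, -5), (-5, -1, +4)].
step 11: apply (-1, +4, -5) → x=-29, y=22, z=-10
step 12: apply (-5, -1, +4) → x=-34, y=21, z=-6
step 13: apply (-2, +2, +0) → x=-36, y=23, z=-6

x=-36, y=23, z=-6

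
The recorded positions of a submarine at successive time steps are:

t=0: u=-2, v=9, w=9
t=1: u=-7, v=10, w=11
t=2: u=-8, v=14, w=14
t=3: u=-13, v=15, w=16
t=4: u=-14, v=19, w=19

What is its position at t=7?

Differencing gives (-5, +1, +2), (-1, +4, +3), (-5, +1, +2), (-1, +4, +3). This is the pattern (-5, +1, +2), (-1, +4, +3) repeated.
step 5: apply (-5, +1, +2) → u=-19, v=20, w=21
step 6: apply (-1, +4, +3) → u=-20, v=24, w=24
step 7: apply (-5, +1, +2) → u=-25, v=25, w=26

u=-25, v=25, w=26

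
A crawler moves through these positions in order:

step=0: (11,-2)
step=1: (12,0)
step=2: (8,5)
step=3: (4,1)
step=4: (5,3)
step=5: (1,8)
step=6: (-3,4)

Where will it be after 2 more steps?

(-6,11)

Differencing gives (+1,+2), (-4,+5), (-4,-4), (+1,+2), (-4,+5), (-4,-4). This is the pattern (+1,+2), (-4,+5), (-4,-4) repeated.
step 7: apply (+1,+2) → (-2,6)
step 8: apply (-4,+5) → (-6,11)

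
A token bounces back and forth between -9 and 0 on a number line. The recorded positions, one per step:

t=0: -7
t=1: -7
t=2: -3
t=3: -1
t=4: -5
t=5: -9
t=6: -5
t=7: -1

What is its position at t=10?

The value travels 4 per step and bounces off the walls at -9 and 0.
  step 8: -1 → -3
  step 9: -3 → -7
  step 10: -7 → -7

-7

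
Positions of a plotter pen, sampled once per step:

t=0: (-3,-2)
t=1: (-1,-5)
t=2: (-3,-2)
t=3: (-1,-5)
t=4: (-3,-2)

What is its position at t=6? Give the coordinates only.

(-3,-2)

Consecutive displacements (+2,-3), (-2,+3), (+2,-3), (-2,+3) scale by a factor of -1 each step.
step 5: (-3,-2) + (+2,-3) → (-1,-5)
step 6: (-1,-5) + (-2,+3) → (-3,-2)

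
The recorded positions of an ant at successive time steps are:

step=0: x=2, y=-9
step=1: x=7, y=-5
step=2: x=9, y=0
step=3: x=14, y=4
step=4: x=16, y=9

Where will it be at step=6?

x=23, y=18

Step-to-step displacements: (+5,+4), (+2,+5), (+5,+4), (+2,+5) — a repeating cycle of length 2.
step 5: apply (+5,+4) → x=21, y=13
step 6: apply (+2,+5) → x=23, y=18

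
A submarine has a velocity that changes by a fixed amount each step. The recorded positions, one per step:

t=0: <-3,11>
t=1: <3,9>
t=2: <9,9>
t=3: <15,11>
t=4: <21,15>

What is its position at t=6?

First differences are <+6,-2>, <+6,+0>, <+6,+2>, <+6,+4>; their common second difference is <+0,+2> (constant acceleration).
step 5: <21,15> + <+6,+6> → <27,21>
step 6: <27,21> + <+6,+8> → <33,29>

<33,29>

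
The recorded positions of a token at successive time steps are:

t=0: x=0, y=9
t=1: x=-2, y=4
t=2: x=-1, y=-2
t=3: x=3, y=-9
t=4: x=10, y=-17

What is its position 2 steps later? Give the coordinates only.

x=33, y=-36

First differences are (-2,-5), (+1,-6), (+4,-7), (+7,-8); their common second difference is (+3,-1) (constant acceleration).
step 5: x=10, y=-17 + (+10,-9) → x=20, y=-26
step 6: x=20, y=-26 + (+13,-10) → x=33, y=-36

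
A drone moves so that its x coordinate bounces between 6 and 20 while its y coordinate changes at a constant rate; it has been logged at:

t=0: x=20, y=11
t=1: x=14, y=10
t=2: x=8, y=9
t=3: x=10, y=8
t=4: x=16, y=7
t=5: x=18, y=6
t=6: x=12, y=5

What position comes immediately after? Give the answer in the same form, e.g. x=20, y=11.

x=6, y=4

The x coordinate reflects between 6 and 20, moving 6 per step.
  step 7: 12 → 6
The y coordinate changes by -1 each step: at step 7 it is 4.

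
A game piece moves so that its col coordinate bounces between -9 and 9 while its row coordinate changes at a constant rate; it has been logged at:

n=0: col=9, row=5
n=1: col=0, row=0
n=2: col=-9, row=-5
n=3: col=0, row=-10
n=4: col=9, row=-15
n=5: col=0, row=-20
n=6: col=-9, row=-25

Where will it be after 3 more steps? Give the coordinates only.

col=0, row=-40

The col coordinate travels 9 per step and bounces off the walls at -9 and 9.
  step 7: -9 → 0
  step 8: 0 → 9
  step 9: 9 → 0
The row coordinate changes by -5 each step: at step 9 it is -40.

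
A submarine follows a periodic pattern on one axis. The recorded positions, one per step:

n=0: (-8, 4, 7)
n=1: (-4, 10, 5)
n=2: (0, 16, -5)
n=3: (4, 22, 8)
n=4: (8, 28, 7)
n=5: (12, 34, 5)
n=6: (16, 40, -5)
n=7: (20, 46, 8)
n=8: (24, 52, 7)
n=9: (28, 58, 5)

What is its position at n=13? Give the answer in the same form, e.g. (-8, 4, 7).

(44, 82, 5)

First: linear, +4 per step → 44 at step 13.
Second: linear, +6 per step → 82 at step 13.
Third: cycles through 7, 5, -5, 8 every 4 steps. Step 13 lands at position 1 of the cycle → 5.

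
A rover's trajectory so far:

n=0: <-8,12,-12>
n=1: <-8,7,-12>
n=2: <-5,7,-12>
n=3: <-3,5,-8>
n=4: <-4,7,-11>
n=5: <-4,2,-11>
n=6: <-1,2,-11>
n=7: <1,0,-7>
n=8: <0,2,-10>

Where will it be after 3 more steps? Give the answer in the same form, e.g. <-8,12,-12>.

Differencing gives <+0,-5,+0>, <+3,+0,+0>, <+2,-2,+4>, <-1,+2,-3>, <+0,-5,+0>, <+3,+0,+0>, <+2,-2,+4>, <-1,+2,-3>. This is the pattern <+0,-5,+0>, <+3,+0,+0>, <+2,-2,+4>, <-1,+2,-3> repeated.
step 9: apply <+0,-5,+0> → <0,-3,-10>
step 10: apply <+3,+0,+0> → <3,-3,-10>
step 11: apply <+2,-2,+4> → <5,-5,-6>

<5,-5,-6>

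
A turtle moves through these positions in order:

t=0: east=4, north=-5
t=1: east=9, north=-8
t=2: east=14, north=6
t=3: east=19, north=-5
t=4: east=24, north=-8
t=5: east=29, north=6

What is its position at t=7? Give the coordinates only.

East: linear, +5 per step → 39 at step 7.
North: cycles through -5, -8, 6 every 3 steps. Step 7 lands at position 1 of the cycle → -8.

east=39, north=-8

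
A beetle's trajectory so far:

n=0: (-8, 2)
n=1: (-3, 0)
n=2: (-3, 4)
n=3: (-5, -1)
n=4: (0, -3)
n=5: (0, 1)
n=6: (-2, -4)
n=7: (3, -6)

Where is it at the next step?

Differencing gives (+5, -2), (+0, +4), (-2, -5), (+5, -2), (+0, +4), (-2, -5), (+5, -2). This is the pattern (+5, -2), (+0, +4), (-2, -5) repeated.
step 8: apply (+0, +4) → (3, -2)

(3, -2)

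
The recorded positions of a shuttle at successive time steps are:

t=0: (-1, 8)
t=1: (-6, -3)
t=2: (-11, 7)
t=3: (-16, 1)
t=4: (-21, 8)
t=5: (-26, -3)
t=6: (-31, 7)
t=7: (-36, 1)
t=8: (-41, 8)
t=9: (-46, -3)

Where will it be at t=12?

(-61, 8)

The first coordinate changes by -5 each step, so at step 12 it is -1 + 12·(-5) = -61.
The second coordinate repeats the cycle [8, -3, 7, 1] with period 4; step 12 mod 4 = 0, giving 8.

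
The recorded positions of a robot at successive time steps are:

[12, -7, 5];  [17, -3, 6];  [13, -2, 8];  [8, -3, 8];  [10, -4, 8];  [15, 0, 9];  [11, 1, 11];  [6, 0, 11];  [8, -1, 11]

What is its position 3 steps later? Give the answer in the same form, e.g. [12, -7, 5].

Differencing gives [+5, +4, +1], [-4, +1, +2], [-5, -1, +0], [+2, -1, +0], [+5, +4, +1], [-4, +1, +2], [-5, -1, +0], [+2, -1, +0]. This is the pattern [+5, +4, +1], [-4, +1, +2], [-5, -1, +0], [+2, -1, +0] repeated.
step 9: apply [+5, +4, +1] → [13, 3, 12]
step 10: apply [-4, +1, +2] → [9, 4, 14]
step 11: apply [-5, -1, +0] → [4, 3, 14]

[4, 3, 14]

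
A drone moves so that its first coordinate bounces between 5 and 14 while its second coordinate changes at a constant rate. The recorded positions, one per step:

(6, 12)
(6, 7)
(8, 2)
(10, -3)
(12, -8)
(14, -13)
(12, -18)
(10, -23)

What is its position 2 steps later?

(6, -33)

The first coordinate reflects between 5 and 14, moving 2 per step.
  step 8: 10 → 8
  step 9: 8 → 6
The second coordinate changes by -5 each step: at step 9 it is -33.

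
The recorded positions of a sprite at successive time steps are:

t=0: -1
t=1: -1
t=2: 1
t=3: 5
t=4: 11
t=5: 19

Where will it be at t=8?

First differences are +0, +2, +4, +6, +8; their common second difference is +2 (constant acceleration).
step 6: 19 + 10 → 29
step 7: 29 + 12 → 41
step 8: 41 + 14 → 55

55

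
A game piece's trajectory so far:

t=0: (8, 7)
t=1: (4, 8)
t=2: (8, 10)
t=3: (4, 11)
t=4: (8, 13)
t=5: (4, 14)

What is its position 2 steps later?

Step-to-step displacements: (-4, +1), (+4, +2), (-4, +1), (+4, +2), (-4, +1) — a repeating cycle of length 2.
step 6: apply (+4, +2) → (8, 16)
step 7: apply (-4, +1) → (4, 17)

(4, 17)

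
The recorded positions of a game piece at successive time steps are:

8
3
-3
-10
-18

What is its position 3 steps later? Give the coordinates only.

-48

Taking differences between consecutive positions: -5, -6, -7, -8. These grow by -1 each step.
step 5: -18 − 9 → -27
step 6: -27 − 10 → -37
step 7: -37 − 11 → -48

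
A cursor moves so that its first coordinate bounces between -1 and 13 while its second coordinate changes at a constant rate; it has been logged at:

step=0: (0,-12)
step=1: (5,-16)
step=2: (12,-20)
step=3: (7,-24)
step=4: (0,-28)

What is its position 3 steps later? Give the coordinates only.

The first coordinate travels 7 per step and bounces off the walls at -1 and 13.
  step 5: 0 → 5
  step 6: 5 → 12
  step 7: 12 → 7
The second coordinate changes by -4 each step: at step 7 it is -40.

(7,-40)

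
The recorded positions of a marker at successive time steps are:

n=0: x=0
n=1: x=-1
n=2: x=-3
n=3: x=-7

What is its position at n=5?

The jumps are -1, -2, -4 — a geometric progression with ratio 2.
step 4: -7 − 8 → x=-15
step 5: -15 − 16 → x=-31

x=-31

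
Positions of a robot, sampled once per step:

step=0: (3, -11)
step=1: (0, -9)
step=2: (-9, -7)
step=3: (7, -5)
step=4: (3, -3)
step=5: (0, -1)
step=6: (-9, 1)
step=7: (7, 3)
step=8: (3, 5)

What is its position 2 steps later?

(-9, 9)

The first coordinate repeats the cycle [3, 0, -9, 7] with period 4; step 10 mod 4 = 2, giving -9.
The second coordinate changes by +2 each step, so at step 10 it is -11 + 10·(2) = 9.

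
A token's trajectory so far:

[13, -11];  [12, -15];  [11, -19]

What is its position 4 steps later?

The position changes by [-1, -4] every step.
step 3: [11, -19] + [-1, -4] → [10, -23]
step 4: [10, -23] + [-1, -4] → [9, -27]
step 5: [9, -27] + [-1, -4] → [8, -31]
step 6: [8, -31] + [-1, -4] → [7, -35]

[7, -35]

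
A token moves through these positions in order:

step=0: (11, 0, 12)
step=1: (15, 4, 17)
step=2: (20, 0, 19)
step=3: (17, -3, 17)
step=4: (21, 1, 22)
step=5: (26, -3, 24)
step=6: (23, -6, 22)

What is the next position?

(27, -2, 27)

Differencing gives (+4, +4, +5), (+5, -4, +2), (-3, -3, -2), (+4, +4, +5), (+5, -4, +2), (-3, -3, -2). This is the pattern (+4, +4, +5), (+5, -4, +2), (-3, -3, -2) repeated.
step 7: apply (+4, +4, +5) → (27, -2, 27)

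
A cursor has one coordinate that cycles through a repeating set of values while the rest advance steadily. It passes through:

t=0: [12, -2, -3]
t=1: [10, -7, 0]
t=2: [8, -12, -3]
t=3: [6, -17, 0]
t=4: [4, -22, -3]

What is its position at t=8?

The first coordinate changes by -2 each step, so at step 8 it is 12 + 8·(-2) = -4.
The second coordinate changes by -5 each step, so at step 8 it is -2 + 8·(-5) = -42.
The third coordinate repeats the cycle [-3, 0] with period 2; step 8 mod 2 = 0, giving -3.

[-4, -42, -3]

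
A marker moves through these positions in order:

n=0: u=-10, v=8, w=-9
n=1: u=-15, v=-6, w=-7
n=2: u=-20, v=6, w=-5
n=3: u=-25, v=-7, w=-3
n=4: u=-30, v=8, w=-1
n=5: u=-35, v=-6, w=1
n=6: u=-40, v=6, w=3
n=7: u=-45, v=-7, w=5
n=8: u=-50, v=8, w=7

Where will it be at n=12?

u=-70, v=8, w=15

U: linear, -5 per step → -70 at step 12.
V: cycles through 8, -6, 6, -7 every 4 steps. Step 12 lands at position 0 of the cycle → 8.
W: linear, +2 per step → 15 at step 12.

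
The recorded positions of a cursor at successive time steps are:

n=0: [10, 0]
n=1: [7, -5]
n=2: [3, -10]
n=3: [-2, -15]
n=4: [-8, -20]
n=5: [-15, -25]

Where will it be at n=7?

Successive displacements: [-3, -5], [-4, -5], [-5, -5], [-6, -5], [-7, -5] — each changes by [-1, +0].
step 6: [-15, -25] + [-8, -5] → [-23, -30]
step 7: [-23, -30] + [-9, -5] → [-32, -35]

[-32, -35]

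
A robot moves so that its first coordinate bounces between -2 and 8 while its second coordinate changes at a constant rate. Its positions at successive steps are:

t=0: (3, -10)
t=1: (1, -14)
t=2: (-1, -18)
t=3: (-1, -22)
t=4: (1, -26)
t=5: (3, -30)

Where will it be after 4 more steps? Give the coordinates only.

The first coordinate reflects between -2 and 8, moving 2 per step.
  step 6: 3 → 5
  step 7: 5 → 7
  step 8: 7 → 7
  step 9: 7 → 5
The second coordinate changes by -4 each step: at step 9 it is -46.

(5, -46)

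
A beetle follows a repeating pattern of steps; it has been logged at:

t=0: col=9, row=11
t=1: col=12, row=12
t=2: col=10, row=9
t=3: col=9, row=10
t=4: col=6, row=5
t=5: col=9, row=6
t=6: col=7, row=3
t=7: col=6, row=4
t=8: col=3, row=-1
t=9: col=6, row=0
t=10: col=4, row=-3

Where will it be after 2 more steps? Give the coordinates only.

col=0, row=-7

Step-to-step displacements: (+3, +1), (-2, -3), (-1, +1), (-3, -5), (+3, +1), (-2, -3), (-1, +1), (-3, -5), (+3, +1), (-2, -3) — a repeating cycle of length 4.
step 11: apply (-1, +1) → col=3, row=-2
step 12: apply (-3, -5) → col=0, row=-7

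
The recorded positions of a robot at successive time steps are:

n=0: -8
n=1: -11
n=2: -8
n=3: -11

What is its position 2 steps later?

The jumps are -3, +3, -3 — a geometric progression with ratio -1.
step 4: -11 + 3 → -8
step 5: -8 − 3 → -11

-11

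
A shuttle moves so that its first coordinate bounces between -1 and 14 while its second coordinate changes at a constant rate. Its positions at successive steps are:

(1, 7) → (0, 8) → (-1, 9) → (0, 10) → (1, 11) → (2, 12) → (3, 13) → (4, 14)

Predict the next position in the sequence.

(5, 15)

The first coordinate reflects between -1 and 14, moving 1 per step.
  step 8: 4 → 5
The second coordinate changes by +1 each step: at step 8 it is 15.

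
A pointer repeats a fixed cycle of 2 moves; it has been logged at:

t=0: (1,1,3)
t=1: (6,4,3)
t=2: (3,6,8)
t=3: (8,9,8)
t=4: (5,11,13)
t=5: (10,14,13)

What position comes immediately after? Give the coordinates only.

Step-to-step displacements: (+5,+3,+0), (-3,+2,+5), (+5,+3,+0), (-3,+2,+5), (+5,+3,+0) — a repeating cycle of length 2.
step 6: apply (-3,+2,+5) → (7,16,18)

(7,16,18)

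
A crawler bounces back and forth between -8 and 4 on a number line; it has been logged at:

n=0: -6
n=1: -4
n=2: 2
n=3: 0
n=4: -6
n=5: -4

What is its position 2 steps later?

The value travels 6 per step and bounces off the walls at -8 and 4.
  step 6: -4 → 2
  step 7: 2 → 0

0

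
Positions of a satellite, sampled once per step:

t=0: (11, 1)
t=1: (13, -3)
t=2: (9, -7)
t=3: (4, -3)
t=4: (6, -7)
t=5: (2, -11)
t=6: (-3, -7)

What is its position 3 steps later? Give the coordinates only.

Differencing gives (+2, -4), (-4, -4), (-5, +4), (+2, -4), (-4, -4), (-5, +4). This is the pattern (+2, -4), (-4, -4), (-5, +4) repeated.
step 7: apply (+2, -4) → (-1, -11)
step 8: apply (-4, -4) → (-5, -15)
step 9: apply (-5, +4) → (-10, -11)

(-10, -11)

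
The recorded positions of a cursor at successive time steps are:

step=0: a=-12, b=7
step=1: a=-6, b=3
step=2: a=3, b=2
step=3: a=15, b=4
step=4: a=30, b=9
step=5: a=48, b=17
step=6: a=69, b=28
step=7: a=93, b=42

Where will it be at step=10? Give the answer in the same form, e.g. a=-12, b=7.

a=183, b=102

Taking differences between consecutive positions: (+6, -4), (+9, -1), (+12, +2), (+15, +5), (+18, +8), (+21, +11), (+24, +14). These grow by (+3, +3) each step.
step 8: a=93, b=42 + (+27, +17) → a=120, b=59
step 9: a=120, b=59 + (+30, +20) → a=150, b=79
step 10: a=150, b=79 + (+33, +23) → a=183, b=102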